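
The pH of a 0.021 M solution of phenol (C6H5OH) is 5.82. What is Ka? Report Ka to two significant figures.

[H+] = 10^(-5.82) = 1.51 × 10^-6 M
At equilibrium [HA] = 0.021 − 1.51 × 10^-6 = 2.10 × 10^-2 M
Ka = [H+][A-]/[HA] = (1.51 × 10^-6)² / 2.10 × 10^-2 = 1.1 × 10^-10

Ka = 1.1 × 10^-10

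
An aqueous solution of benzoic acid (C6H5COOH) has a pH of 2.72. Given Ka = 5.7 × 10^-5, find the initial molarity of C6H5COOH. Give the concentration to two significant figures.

[H+] = 10^(-2.72) = 1.91 × 10^-3 M = x
Ka = x²/(C₀ − x) ⇒ C₀ = x + x²/Ka
C₀ = 1.91 × 10^-3 + (1.91 × 10^-3)²/(5.7 × 10^-5) = 6.59 × 10^-2 M

C₀ = 6.6 × 10^-2 M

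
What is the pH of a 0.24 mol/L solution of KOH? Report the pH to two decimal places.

pH = 13.38

KOH is a strong base; [OH-] = 0.24 M.
pOH = -log(0.24) = 0.62
pH = 14.00 - 0.62 = 13.38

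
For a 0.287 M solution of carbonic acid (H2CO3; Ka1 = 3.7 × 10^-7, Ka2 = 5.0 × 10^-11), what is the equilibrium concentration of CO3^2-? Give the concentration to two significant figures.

First ionization gives [H+] ≈ [HCO3-] = 3.26 × 10^-4 M.
Second step: Ka2 = [H+][CO3^2-]/[HCO3-] ≈ [CO3^2-] (since [H+] ≈ [HCO3-]).
So [CO3^2-] ≈ Ka2.

5.0 × 10^-11 M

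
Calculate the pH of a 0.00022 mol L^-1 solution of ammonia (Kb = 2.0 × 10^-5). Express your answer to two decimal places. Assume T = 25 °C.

pH = 9.76

NH3 + H2O ⇌ NH4+ + OH-
Let x = [OH-] at equilibrium. Kb = x²/(0.00022 − x).
Here C₀/Kb ≈ 11, so the small-x approximation fails. Use the quadratic:
x = (−Kb + √(Kb² + 4·Kb·C₀))/2 = 5.71 × 10^-5 M
pOH = −log(5.71 × 10^-5) = 4.24; pH = 14.00 − 4.24 = 9.76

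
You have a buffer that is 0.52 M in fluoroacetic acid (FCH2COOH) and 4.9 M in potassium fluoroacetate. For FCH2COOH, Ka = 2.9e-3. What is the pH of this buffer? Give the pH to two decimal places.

pH = 3.51

pKa = −log(2.9 × 10^-3) = 2.538
Using pH = pKa + log([base]/[acid]) with [base]/[acid] = 4.9/0.52:
pH = 2.538 + (+0.974) = 3.51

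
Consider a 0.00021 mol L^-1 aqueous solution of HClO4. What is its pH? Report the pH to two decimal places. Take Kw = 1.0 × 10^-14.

pH = 3.68

HClO4 is a strong acid and dissociates completely, so [H+] = 0.00021 M.
pH = -log(0.00021) = 3.68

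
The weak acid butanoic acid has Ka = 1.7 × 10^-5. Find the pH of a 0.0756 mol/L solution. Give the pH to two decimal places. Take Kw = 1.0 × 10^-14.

pH = 2.95

CH3(CH2)2COOH ⇌ CH3(CH2)2COO- + H+
From the ICE table, Ka = x²/(0.0756 − x) = 1.7 × 10^-5.
Neglecting x in the denominator: x = √(1.7 × 10^-5 × 0.0756) = 1.13 × 10^-3 M
(x/C₀ = 1.5% < 5%, so the approximation holds.)
pH = −log[H+] = −log(1.13 × 10^-3) = 2.95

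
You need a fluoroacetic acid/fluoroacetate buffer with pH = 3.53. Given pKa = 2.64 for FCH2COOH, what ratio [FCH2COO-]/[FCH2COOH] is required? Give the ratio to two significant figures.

ratio = 7.8

pH = pKa + log(r) ⇒ log(r) = 3.53 − 2.64 = +0.89
r = [FCH2COO-]/[FCH2COOH] = 10^(+0.89) = 7.76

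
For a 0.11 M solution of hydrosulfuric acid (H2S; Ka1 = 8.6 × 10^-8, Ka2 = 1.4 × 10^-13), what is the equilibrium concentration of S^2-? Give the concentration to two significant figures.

First ionization gives [H+] ≈ [HS-] = 9.73 × 10^-5 M.
Second step: Ka2 = [H+][S^2-]/[HS-] ≈ [S^2-] (since [H+] ≈ [HS-]).
So [S^2-] ≈ Ka2.

1.4 × 10^-13 M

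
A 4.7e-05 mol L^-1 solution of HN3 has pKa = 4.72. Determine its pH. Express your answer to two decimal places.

pH = 4.66

HN3 ⇌ N3- + H+
Ka = 10^(−4.72) = 1.91 × 10^-5
From the ICE table, Ka = [H+]²/(4.7e-05 − [H+]) = 1.91 × 10^-5.
The 5% rule fails; solving [H+]² + Ka·[H+] − Ka·C₀ = 0 exactly:
[H+] = (−Ka + √(Ka² + 4·Ka·C₀))/2 = 2.19 × 10^-5 M
pH = −log(2.19 × 10^-5) = 4.66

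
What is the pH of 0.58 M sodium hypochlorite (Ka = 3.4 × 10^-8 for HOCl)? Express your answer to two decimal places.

OCl- is the conjugate base of the weak acid HOCl.
Kb = Kw/Ka = 1.0×10^-14 / 3.4 × 10^-8 = 2.94 × 10^-7
Let x = [OH-] at equilibrium. Kb = x²/(0.58 − x).
Since Kb ≪ C₀, x ≈ √(Kb·C₀) = 4.13 × 10^-4 M.
pOH = 3.38, so pH = 14.00 − pOH = 10.62

pH = 10.62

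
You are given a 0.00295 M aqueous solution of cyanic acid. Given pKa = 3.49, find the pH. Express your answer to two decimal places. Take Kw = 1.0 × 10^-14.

pH = 3.08

HOCN ⇌ OCN- + H+
Ka = 10^(−3.49) = 3.24 × 10^-4
Ka = x²/(0.00295 − x) = 3.24 × 10^-4
x is not negligible relative to C₀; solve x² + 0.000324·x − 9.56e-07 = 0.
x = [−0.000324 + √(0.000324² + 3.82e-06)]/2 = 8.29 × 10^-4 M
pH = −log(8.29 × 10^-4) = 3.08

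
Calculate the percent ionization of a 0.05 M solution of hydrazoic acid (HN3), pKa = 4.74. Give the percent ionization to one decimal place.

HN3 ⇌ N3- + H+; let x = [H+] at equilibrium.
Ka = 10^(−4.74) = 1.82 × 10^-5
x ≈ √(Ka·C₀) = √(1.82 × 10^-5 × 0.05) = 9.54 × 10^-4 M
Fraction ionized = 9.54 × 10^-4 / 0.05 = 0.0191 → 1.9%

1.9%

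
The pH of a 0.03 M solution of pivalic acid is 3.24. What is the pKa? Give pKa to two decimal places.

pKa = 4.95

[H+] = 10^(-3.24) = 5.75 × 10^-4 M
At equilibrium [HA] = 0.03 − 5.75 × 10^-4 = 2.94 × 10^-2 M
Ka = [H+][A-]/[HA] = (5.75 × 10^-4)² / 2.94 × 10^-2 = 1.12 × 10^-5
pKa = -log(1.12 × 10^-5) = 4.95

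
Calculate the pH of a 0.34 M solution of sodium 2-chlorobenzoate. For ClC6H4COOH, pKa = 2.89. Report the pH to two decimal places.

pH = 8.21

ClC6H4COO- is the conjugate base of the weak acid ClC6H4COOH.
Ka = 10^(−2.89) = 1.29 × 10^-3
Kb = Kw/Ka = 1.0×10^-14 / 1.29 × 10^-3 = 7.75 × 10^-12
Kb = [OH-]²/(0.34 − [OH-]) = 7.75 × 10^-12
Since Kb ≪ C₀, [OH-] ≈ √(Kb·C₀) = 1.62 × 10^-6 M.
([OH-]/C₀ = 0.00048% < 5%, so the approximation holds.)
pOH = −log(1.62 × 10^-6) = 5.79; pH = 14.00 − 5.79 = 8.21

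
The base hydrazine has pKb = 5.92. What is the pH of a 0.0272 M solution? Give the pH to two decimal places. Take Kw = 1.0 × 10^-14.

N2H4 + H2O ⇌ N2H5+ + OH-
Kb = 10^(−5.92) = 1.20 × 10^-6
Kb = [OH-]²/(0.0272 − [OH-]) = 1.20 × 10^-6
Assume [OH-] ≪ 0.0272: [OH-] ≈ √(1.20 × 10^-6 × 0.0272) = 1.81 × 10^-4 M
Check: 0.66% ionized — well under 5%, approximation valid.
pOH = 3.74, so pH = 14.00 − pOH = 10.26

pH = 10.26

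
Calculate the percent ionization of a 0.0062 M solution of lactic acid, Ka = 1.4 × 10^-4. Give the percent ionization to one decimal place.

CH3CH(OH)COOH ⇌ CH3CH(OH)COO- + H+; let x = [H+] at equilibrium.
Ka = x²/(C₀ − x); solving the quadratic gives x = 8.64 × 10^-4 M.
% ionization = x/C₀ × 100% = 8.64 × 10^-4/0.0062 × 100% = 13.9%

13.9%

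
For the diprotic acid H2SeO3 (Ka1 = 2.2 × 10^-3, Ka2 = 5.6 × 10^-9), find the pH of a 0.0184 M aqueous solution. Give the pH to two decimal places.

pH = 2.27

Since Ka1 ≫ Ka2, the first ionization dominates [H+].
Ka1 = x²/(0.0184 − x) = 2.2 × 10^-3
Solving the quadratic: x = (−Ka1 + √(Ka1² + 4·Ka1·C₀))/2 = 5.36 × 10^-3 M
pH = −log(5.36 × 10^-3) = 2.27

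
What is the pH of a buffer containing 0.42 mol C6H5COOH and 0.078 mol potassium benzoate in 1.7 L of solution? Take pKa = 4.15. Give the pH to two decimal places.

pH = 3.42

Henderson–Hasselbalch: pH = pKa + log([C6H5COO-]/[C6H5COOH]) = 4.15 + log(0.078/0.42)
pH = 4.15 + (-0.731) = 3.42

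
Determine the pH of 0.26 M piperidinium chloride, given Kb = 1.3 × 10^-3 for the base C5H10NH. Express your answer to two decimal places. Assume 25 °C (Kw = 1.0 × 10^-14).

pH = 5.85

C5H10NH2+ is the conjugate acid of the weak base C5H10NH.
Ka = Kw/Kb = 1.0×10^-14 / 1.3 × 10^-3 = 7.69 × 10^-12
Ka = [H+]²/(0.26 − [H+]) = 7.69 × 10^-12
Neglecting [H+] in the denominator: [H+] = √(7.69 × 10^-12 × 0.26) = 1.41 × 10^-6 M
Check: 0.00054% ionized — well under 5%, approximation valid.
pH = −log[H+] = −log(1.41 × 10^-6) = 5.85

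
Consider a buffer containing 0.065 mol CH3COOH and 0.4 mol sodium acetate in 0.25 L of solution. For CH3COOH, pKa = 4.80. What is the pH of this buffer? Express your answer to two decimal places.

Using pH = pKa + log([base]/[acid]) with [base]/[acid] = 0.4/0.065:
pH = 4.80 + (+0.789) = 5.59

pH = 5.59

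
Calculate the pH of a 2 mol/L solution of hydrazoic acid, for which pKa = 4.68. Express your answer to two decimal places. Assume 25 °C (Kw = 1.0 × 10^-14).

pH = 2.19

HN3 ⇌ N3- + H+
Ka = 10^(−4.68) = 2.09 × 10^-5
From the ICE table, Ka = [H+]²/(2 − [H+]) = 2.09 × 10^-5.
Assume [H+] ≪ 2: [H+] ≈ √(2.09 × 10^-5 × 2) = 6.47 × 10^-3 M
Check: 0.32% ionized — well under 5%, approximation valid.
pH = −log[H+] = −log(6.47 × 10^-3) = 2.19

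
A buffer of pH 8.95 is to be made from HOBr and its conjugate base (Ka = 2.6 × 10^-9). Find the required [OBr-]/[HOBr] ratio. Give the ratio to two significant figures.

ratio = 2.3

pKa = -log(2.6 × 10^-9) = 8.585
pH = pKa + log(r) ⇒ log(r) = 8.95 − 8.585 = +0.365
r = [OBr-]/[HOBr] = 10^(+0.365) = 2.32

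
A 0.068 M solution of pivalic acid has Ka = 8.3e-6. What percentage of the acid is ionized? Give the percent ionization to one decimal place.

(CH3)3CCOOH ⇌ (CH3)3CCOO- + H+; let x = [H+] at equilibrium.
x ≈ √(Ka·C₀) = √(8.3 × 10^-6 × 0.068) = 7.51 × 10^-4 M
% ionization = x/C₀ × 100% = 7.51 × 10^-4/0.068 × 100% = 1.1%

1.1%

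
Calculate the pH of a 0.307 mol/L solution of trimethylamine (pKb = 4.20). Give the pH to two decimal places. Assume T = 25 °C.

(CH3)3N + H2O ⇌ (CH3)3NH+ + OH-
Kb = 10^(−4.20) = 6.31 × 10^-5
Kb = [OH-]²/(0.307 − [OH-]) = 6.31 × 10^-5
Neglecting [OH-] in the denominator: [OH-] = √(6.31 × 10^-5 × 0.307) = 4.40 × 10^-3 M
([OH-]/C₀ = 1.4% < 5%, so the approximation holds.)
pOH = −log(4.40 × 10^-3) = 2.36; pH = 14.00 − 2.36 = 11.64

pH = 11.64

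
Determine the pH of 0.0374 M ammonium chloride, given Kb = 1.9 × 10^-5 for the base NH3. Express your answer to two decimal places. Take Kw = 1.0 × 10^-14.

NH4+ is the conjugate acid of the weak base NH3.
Ka = Kw/Kb = 1.0×10^-14 / 1.9 × 10^-5 = 5.26 × 10^-10
From the ICE table, Ka = x²/(0.0374 − x) = 5.26 × 10^-10.
Neglecting x in the denominator: x = √(5.26 × 10^-10 × 0.0374) = 4.44 × 10^-6 M
pH = −log[H+] = −log(4.44 × 10^-6) = 5.35

pH = 5.35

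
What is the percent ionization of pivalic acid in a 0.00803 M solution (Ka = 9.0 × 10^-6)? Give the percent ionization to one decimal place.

(CH3)3CCOOH ⇌ (CH3)3CCOO- + H+; let x = [H+] at equilibrium.
x ≈ √(Ka·C₀) = √(9.0 × 10^-6 × 0.00803) = 2.69 × 10^-4 M
% ionization = x/C₀ × 100% = 2.69 × 10^-4/0.00803 × 100% = 3.3%

3.3%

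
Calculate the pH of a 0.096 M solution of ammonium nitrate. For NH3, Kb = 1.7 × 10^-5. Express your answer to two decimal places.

pH = 5.12

NH4+ is the conjugate acid of the weak base NH3.
Ka = Kw/Kb = 1.0×10^-14 / 1.7 × 10^-5 = 5.88 × 10^-10
From the ICE table, Ka = [H+]²/(0.096 − [H+]) = 5.88 × 10^-10.
Since Ka ≪ C₀, [H+] ≈ √(Ka·C₀) = 7.51 × 10^-6 M.
Check: 0.0078% ionized — well under 5%, approximation valid.
pH = −log(7.51 × 10^-6) = 5.12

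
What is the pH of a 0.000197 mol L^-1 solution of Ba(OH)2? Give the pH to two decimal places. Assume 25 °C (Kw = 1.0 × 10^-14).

Ba(OH)2 is a strong base (each formula unit releases 2 OH-); [OH-] = 0.000394 M.
pOH = -log(0.000394) = 3.40
pH = 14.00 - 3.40 = 10.60

pH = 10.60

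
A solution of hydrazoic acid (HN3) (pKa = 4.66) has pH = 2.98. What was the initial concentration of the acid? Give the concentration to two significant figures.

[H+] = 10^(-2.98) = 1.05 × 10^-3 M = x
Ka = 10^(−4.66) = 2.19 × 10^-5
Ka = x²/(C₀ − x) ⇒ C₀ = x + x²/Ka
C₀ = 1.05 × 10^-3 + (1.05 × 10^-3)²/(2.19 × 10^-5) = 5.14 × 10^-2 M

C₀ = 5.1 × 10^-2 M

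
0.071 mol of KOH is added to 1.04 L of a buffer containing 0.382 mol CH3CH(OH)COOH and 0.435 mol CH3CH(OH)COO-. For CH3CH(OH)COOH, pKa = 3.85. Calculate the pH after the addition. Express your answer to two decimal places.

pH = 4.06

OH- converts CH3CH(OH)COOH to CH3CH(OH)COO-: CH3CH(OH)COOH → 0.311 mol, CH3CH(OH)COO- → 0.506 mol.
pH = pKa + log(n_CH3CH(OH)COO-/n_CH3CH(OH)COOH) = 3.85 + log(0.506/0.311) = 3.85 + (+0.211)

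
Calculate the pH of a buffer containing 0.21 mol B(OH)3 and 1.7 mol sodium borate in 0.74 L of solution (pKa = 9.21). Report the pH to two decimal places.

Using pH = pKa + log([base]/[acid]) with [base]/[acid] = 1.7/0.21:
pH = 9.21 + (+0.908) = 10.12

pH = 10.12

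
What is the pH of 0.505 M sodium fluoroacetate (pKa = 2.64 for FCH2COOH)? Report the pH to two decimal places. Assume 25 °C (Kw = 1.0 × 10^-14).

FCH2COO- is the conjugate base of the weak acid FCH2COOH.
Ka = 10^(−2.64) = 2.29 × 10^-3
Kb = Kw/Ka = 1.0×10^-14 / 2.29 × 10^-3 = 4.37 × 10^-12
From the ICE table, Kb = [OH-]²/(0.505 − [OH-]) = 4.37 × 10^-12.
Assume [OH-] ≪ 0.505: [OH-] ≈ √(4.37 × 10^-12 × 0.505) = 1.49 × 10^-6 M
([OH-]/C₀ = 0.00029% < 5%, so the approximation holds.)
pOH = 5.83, so pH = 14.00 − pOH = 8.17

pH = 8.17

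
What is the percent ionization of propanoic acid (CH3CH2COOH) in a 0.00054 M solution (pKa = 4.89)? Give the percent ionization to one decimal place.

CH3CH2COOH ⇌ CH3CH2COO- + H+; let x = [H+] at equilibrium.
Ka = 10^(−4.89) = 1.29 × 10^-5
Ka = x²/(C₀ − x); solving the quadratic gives x = 7.73 × 10^-5 M.
% ionization = x/C₀ × 100% = 7.73 × 10^-5/0.00054 × 100% = 14.3%

14.3%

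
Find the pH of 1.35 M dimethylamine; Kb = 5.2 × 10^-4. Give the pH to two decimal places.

pH = 12.42

(CH3)2NH + H2O ⇌ (CH3)2NH2+ + OH-
From the ICE table, Kb = [OH-]²/(1.35 − [OH-]) = 5.2 × 10^-4.
Assume [OH-] ≪ 1.35: [OH-] ≈ √(5.2 × 10^-4 × 1.35) = 2.65 × 10^-2 M
pOH = −log(2.65 × 10^-2) = 1.58; pH = 14.00 − 1.58 = 12.42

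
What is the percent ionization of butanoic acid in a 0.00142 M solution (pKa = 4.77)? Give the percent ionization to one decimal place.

CH3(CH2)2COOH ⇌ CH3(CH2)2COO- + H+; let x = [H+] at equilibrium.
Ka = 10^(−4.77) = 1.70 × 10^-5
Ka = x²/(C₀ − x); solving the quadratic gives x = 1.47 × 10^-4 M.
Fraction ionized = 1.47 × 10^-4 / 0.00142 = 0.1035 → 10.4%

10.4%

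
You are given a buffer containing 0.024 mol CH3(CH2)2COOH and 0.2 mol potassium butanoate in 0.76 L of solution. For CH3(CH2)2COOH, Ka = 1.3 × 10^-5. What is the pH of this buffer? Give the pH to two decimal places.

pKa = −log(1.3 × 10^-5) = 4.886
pH = pKa + log([A⁻]/[HA]) = 4.886 + log(0.2/0.024)
pH = 4.886 + (+0.921) = 5.81

pH = 5.81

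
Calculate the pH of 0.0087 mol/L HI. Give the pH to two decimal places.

HI is a strong acid and dissociates completely, so [H+] = 0.0087 M.
pH = -log(0.0087) = 2.06

pH = 2.06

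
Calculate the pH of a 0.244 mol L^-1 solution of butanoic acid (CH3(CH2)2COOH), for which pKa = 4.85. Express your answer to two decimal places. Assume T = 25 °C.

pH = 2.73

CH3(CH2)2COOH ⇌ CH3(CH2)2COO- + H+
Ka = 10^(−4.85) = 1.41 × 10^-5
From the ICE table, Ka = x²/(0.244 − x) = 1.41 × 10^-5.
Neglecting x in the denominator: x = √(1.41 × 10^-5 × 0.244) = 1.85 × 10^-3 M
(x/C₀ = 0.76% < 5%, so the approximation holds.)
pH = −log[H+] = −log(1.85 × 10^-3) = 2.73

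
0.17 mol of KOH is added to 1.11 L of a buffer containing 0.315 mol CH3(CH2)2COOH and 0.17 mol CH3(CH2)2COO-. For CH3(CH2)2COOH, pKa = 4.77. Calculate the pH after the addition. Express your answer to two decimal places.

pH = 5.14

OH- converts CH3(CH2)2COOH to CH3(CH2)2COO-: CH3(CH2)2COOH → 0.145 mol, CH3(CH2)2COO- → 0.34 mol.
Henderson–Hasselbalch with mole ratio 0.34/0.145: pH = 4.77 + (+0.370)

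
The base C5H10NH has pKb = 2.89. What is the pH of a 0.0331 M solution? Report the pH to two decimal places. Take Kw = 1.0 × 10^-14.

C5H10NH + H2O ⇌ C5H10NH2+ + OH-
Kb = 10^(−2.89) = 1.29 × 10^-3
Let x = [OH-] at equilibrium. Kb = x²/(0.0331 − x).
x is not negligible relative to C₀; solve x² + 0.00129·x − 4.27e-05 = 0.
x = (−Kb + √(Kb² + 4·Kb·C₀))/2 = 5.92 × 10^-3 M
pOH = −log(5.92 × 10^-3) = 2.23; pH = 14.00 − 2.23 = 11.77

pH = 11.77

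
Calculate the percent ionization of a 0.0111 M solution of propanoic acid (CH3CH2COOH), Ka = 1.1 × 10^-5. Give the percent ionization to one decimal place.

CH3CH2COOH ⇌ CH3CH2COO- + H+; let x = [H+] at equilibrium.
x ≈ √(Ka·C₀) = √(1.1 × 10^-5 × 0.0111) = 3.49 × 10^-4 M
Fraction ionized = 3.49 × 10^-4 / 0.0111 = 0.0314 → 3.1%

3.1%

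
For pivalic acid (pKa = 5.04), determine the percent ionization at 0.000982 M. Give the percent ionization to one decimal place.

9.2%

(CH3)3CCOOH ⇌ (CH3)3CCOO- + H+; let x = [H+] at equilibrium.
Ka = 10^(−5.04) = 9.12 × 10^-6
Ka = x²/(C₀ − x); solving the quadratic gives x = 9.02 × 10^-5 M.
Fraction ionized = 9.02 × 10^-5 / 0.000982 = 0.0919 → 9.2%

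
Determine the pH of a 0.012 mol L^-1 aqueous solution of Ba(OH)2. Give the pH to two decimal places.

Ba(OH)2 is a strong base (each formula unit releases 2 OH-); [OH-] = 0.024 M.
pOH = -log(0.024) = 1.62
pH = 14.00 - 1.62 = 12.38

pH = 12.38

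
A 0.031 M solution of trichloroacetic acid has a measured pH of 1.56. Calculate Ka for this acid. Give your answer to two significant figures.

[H+] = 10^(-1.56) = 2.75 × 10^-2 M
At equilibrium [HA] = 0.031 − 2.75 × 10^-2 = 3.50 × 10^-3 M
Ka = [H+][A-]/[HA] = (2.75 × 10^-2)² / 3.50 × 10^-3 = 2.2 × 10^-1

Ka = 2.2 × 10^-1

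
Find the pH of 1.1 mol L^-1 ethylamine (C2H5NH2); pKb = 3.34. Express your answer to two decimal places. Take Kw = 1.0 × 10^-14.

C2H5NH2 + H2O ⇌ C2H5NH3+ + OH-
Kb = 10^(−3.34) = 4.57 × 10^-4
Kb = [OH-]²/(1.1 − [OH-]) = 4.57 × 10^-4
Since Kb ≪ C₀, [OH-] ≈ √(Kb·C₀) = 2.24 × 10^-2 M.
pOH = −log(2.24 × 10^-2) = 1.65; pH = 14.00 − 1.65 = 12.35

pH = 12.35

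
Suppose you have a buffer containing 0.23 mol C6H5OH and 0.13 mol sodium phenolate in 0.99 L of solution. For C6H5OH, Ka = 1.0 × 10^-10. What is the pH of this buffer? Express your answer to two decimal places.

pH = 9.75

pKa = −log(1.0 × 10^-10) = 10.000
Using pH = pKa + log([base]/[acid]) with [base]/[acid] = 0.13/0.23:
pH = 10.000 + (-0.248) = 9.75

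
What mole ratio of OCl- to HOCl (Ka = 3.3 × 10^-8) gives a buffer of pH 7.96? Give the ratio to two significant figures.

pKa = -log(3.3 × 10^-8) = 7.481
pH = pKa + log(r) ⇒ log(r) = 7.96 − 7.481 = +0.479
r = [OCl-]/[HOCl] = 10^(+0.479) = 3.01

ratio = 3.0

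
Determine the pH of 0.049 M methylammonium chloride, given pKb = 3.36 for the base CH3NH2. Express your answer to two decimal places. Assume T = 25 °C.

pH = 5.97

CH3NH3+ is the conjugate acid of the weak base CH3NH2.
Kb = 10^(−3.36) = 4.37 × 10^-4
Ka = Kw/Kb = 1.0×10^-14 / 4.37 × 10^-4 = 2.29 × 10^-11
Let x = [H+] at equilibrium. Ka = x²/(0.049 − x).
Neglecting x in the denominator: x = √(2.29 × 10^-11 × 0.049) = 1.06 × 10^-6 M
(x/C₀ = 0.0022% < 5%, so the approximation holds.)
pH = −log(1.06 × 10^-6) = 5.97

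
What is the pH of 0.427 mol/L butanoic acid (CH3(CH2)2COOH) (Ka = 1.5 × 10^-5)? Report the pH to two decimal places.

CH3(CH2)2COOH ⇌ CH3(CH2)2COO- + H+
Ka = [H+]²/(0.427 − [H+]) = 1.5 × 10^-5
Assume [H+] ≪ 0.427: [H+] ≈ √(1.5 × 10^-5 × 0.427) = 2.53 × 10^-3 M
pH = −log[H+] = −log(2.53 × 10^-3) = 2.60

pH = 2.60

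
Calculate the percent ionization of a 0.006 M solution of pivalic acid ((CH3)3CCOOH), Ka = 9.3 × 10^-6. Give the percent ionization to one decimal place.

(CH3)3CCOOH ⇌ (CH3)3CCOO- + H+; let x = [H+] at equilibrium.
x ≈ √(Ka·C₀) = √(9.3 × 10^-6 × 0.006) = 2.36 × 10^-4 M
% ionization = x/C₀ × 100% = 2.36 × 10^-4/0.006 × 100% = 3.9%

3.9%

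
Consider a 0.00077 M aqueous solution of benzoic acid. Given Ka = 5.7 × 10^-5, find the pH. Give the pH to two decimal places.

C6H5COOH ⇌ C6H5COO- + H+
Ka = x²/(0.00077 − x) = 5.7 × 10^-5
Here C₀/Ka ≈ 13.5, so the small-x approximation fails. Use the quadratic:
x = (−Ka + √(Ka² + 4·Ka·C₀))/2 = 1.83 × 10^-4 M
pH = −log(1.83 × 10^-4) = 3.74

pH = 3.74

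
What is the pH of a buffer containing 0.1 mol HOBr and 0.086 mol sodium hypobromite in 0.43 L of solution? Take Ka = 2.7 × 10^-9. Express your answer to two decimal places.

pH = 8.50

pKa = −log(2.7 × 10^-9) = 8.569
Using pH = pKa + log([base]/[acid]) with [base]/[acid] = 0.086/0.1:
pH = 8.569 + (-0.066) = 8.50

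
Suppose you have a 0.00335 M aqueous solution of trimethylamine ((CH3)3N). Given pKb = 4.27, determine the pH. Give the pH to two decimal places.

(CH3)3N + H2O ⇌ (CH3)3NH+ + OH-
Kb = 10^(−4.27) = 5.37 × 10^-5
From the ICE table, Kb = x²/(0.00335 − x) = 5.37 × 10^-5.
x is not negligible relative to C₀; solve x² + 5.37e-05·x − 1.8e-07 = 0.
x = (−Kb + √(Kb² + 4·Kb·C₀))/2 = 3.98 × 10^-4 M
pOH = 3.40, so pH = 14.00 − pOH = 10.60

pH = 10.60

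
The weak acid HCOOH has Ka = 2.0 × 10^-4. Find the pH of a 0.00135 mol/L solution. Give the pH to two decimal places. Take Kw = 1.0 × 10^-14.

HCOOH ⇌ HCOO- + H+
From the ICE table, Ka = x²/(0.00135 − x) = 2.0 × 10^-4.
x is not negligible relative to C₀; solve x² + 0.0002·x − 2.7e-07 = 0.
x = [−0.0002 + √(0.0002² + 1.08e-06)]/2 = 4.29 × 10^-4 M
pH = −log(4.29 × 10^-4) = 3.37

pH = 3.37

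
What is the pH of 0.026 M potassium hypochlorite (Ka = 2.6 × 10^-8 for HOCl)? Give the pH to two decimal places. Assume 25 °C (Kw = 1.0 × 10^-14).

OCl- is the conjugate base of the weak acid HOCl.
Kb = Kw/Ka = 1.0×10^-14 / 2.6 × 10^-8 = 3.85 × 10^-7
From the ICE table, Kb = x²/(0.026 − x) = 3.85 × 10^-7.
Neglecting x in the denominator: x = √(3.85 × 10^-7 × 0.026) = 1.00 × 10^-4 M
Check: 0.38% ionized — well under 5%, approximation valid.
pOH = 4.00, so pH = 14.00 − pOH = 10.00

pH = 10.00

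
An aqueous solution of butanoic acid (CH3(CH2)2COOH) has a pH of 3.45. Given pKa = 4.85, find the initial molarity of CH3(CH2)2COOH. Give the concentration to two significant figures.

[H+] = 10^(-3.45) = 3.55 × 10^-4 M = x
Ka = 10^(−4.85) = 1.41 × 10^-5
Ka = x²/(C₀ − x) ⇒ C₀ = x + x²/Ka
C₀ = 3.55 × 10^-4 + (3.55 × 10^-4)²/(1.41 × 10^-5) = 9.29 × 10^-3 M

C₀ = 9.3 × 10^-3 M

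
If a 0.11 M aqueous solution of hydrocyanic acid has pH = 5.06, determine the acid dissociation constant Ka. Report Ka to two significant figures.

Ka = 6.9 × 10^-10

[H+] = 10^(-5.06) = 8.71 × 10^-6 M
At equilibrium [HA] = 0.11 − 8.71 × 10^-6 = 1.10 × 10^-1 M
Ka = [H+][A-]/[HA] = (8.71 × 10^-6)² / 1.10 × 10^-1 = 6.9 × 10^-10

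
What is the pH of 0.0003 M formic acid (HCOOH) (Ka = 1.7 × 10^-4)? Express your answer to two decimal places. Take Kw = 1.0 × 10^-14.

pH = 3.81

HCOOH ⇌ HCOO- + H+
From the ICE table, Ka = x²/(0.0003 − x) = 1.7 × 10^-4.
Here C₀/Ka ≈ 1.76, so the small-x approximation fails. Use the quadratic:
x = (−Ka + √(Ka² + 4·Ka·C₀))/2 = 1.56 × 10^-4 M
pH = −log[H+] = −log(1.56 × 10^-4) = 3.81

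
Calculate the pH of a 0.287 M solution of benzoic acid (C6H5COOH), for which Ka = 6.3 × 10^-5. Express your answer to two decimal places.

C6H5COOH ⇌ C6H5COO- + H+
Ka = [H+]²/(0.287 − [H+]) = 6.3 × 10^-5
Since Ka ≪ C₀, [H+] ≈ √(Ka·C₀) = 4.25 × 10^-3 M.
pH = −log(4.25 × 10^-3) = 2.37

pH = 2.37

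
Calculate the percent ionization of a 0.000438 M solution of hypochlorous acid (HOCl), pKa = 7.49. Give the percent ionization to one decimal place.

0.9%

HOCl ⇌ OCl- + H+; let x = [H+] at equilibrium.
Ka = 10^(−7.49) = 3.24 × 10^-8
x ≈ √(Ka·C₀) = √(3.24 × 10^-8 × 0.000438) = 3.77 × 10^-6 M
Fraction ionized = 3.77 × 10^-6 / 0.000438 = 0.0086 → 0.9%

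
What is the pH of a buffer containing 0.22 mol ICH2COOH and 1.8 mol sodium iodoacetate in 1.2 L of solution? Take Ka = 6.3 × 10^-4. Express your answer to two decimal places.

pH = 4.11

pKa = −log(6.3 × 10^-4) = 3.201
Henderson–Hasselbalch: pH = pKa + log([ICH2COO-]/[ICH2COOH]) = 3.201 + log(1.8/0.22)
pH = 3.201 + (+0.913) = 4.11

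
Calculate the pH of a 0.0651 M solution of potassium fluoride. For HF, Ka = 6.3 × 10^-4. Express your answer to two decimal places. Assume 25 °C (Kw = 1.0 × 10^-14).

F- is the conjugate base of the weak acid HF.
Kb = Kw/Ka = 1.0×10^-14 / 6.3 × 10^-4 = 1.59 × 10^-11
Kb = [OH-]²/(0.0651 − [OH-]) = 1.59 × 10^-11
Neglecting [OH-] in the denominator: [OH-] = √(1.59 × 10^-11 × 0.0651) = 1.02 × 10^-6 M
pOH = −log(1.02 × 10^-6) = 5.99; pH = 14.00 − 5.99 = 8.01

pH = 8.01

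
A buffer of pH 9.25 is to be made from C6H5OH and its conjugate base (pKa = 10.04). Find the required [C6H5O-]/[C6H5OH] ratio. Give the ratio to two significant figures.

pH = pKa + log(r) ⇒ log(r) = 9.25 − 10.04 = -0.79
r = [C6H5O-]/[C6H5OH] = 10^(-0.79) = 0.162

ratio = 0.16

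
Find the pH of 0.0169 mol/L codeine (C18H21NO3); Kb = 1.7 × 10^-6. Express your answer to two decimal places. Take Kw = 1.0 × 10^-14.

C18H21NO3 + H2O ⇌ C18H22NO3+ + OH-
From the ICE table, Kb = [OH-]²/(0.0169 − [OH-]) = 1.7 × 10^-6.
Assume [OH-] ≪ 0.0169: [OH-] ≈ √(1.7 × 10^-6 × 0.0169) = 1.69 × 10^-4 M
pOH = −log(1.69 × 10^-4) = 3.77; pH = 14.00 − 3.77 = 10.23

pH = 10.23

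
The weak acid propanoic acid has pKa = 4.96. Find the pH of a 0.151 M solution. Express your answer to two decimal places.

pH = 2.89

CH3CH2COOH ⇌ CH3CH2COO- + H+
Ka = 10^(−4.96) = 1.10 × 10^-5
From the ICE table, Ka = [H+]²/(0.151 − [H+]) = 1.10 × 10^-5.
Assume [H+] ≪ 0.151: [H+] ≈ √(1.10 × 10^-5 × 0.151) = 1.29 × 10^-3 M
pH = −log[H+] = −log(1.29 × 10^-3) = 2.89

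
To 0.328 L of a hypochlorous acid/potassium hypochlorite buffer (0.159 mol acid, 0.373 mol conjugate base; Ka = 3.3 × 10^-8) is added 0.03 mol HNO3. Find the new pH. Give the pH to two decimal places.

After neutralization: n(HOCl) = 0.189 mol, n(OCl-) = 0.343 mol.
pKa = −log(3.3 × 10^-8) = 7.481
pH = pKa + log([A⁻]/[HA]) = 7.481 + log(0.343/0.189) = 7.481 +0.259

pH = 7.74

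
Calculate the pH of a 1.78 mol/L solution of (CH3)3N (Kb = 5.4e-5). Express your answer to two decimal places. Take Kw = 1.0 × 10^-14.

(CH3)3N + H2O ⇌ (CH3)3NH+ + OH-
From the ICE table, Kb = x²/(1.78 − x) = 5.4 × 10^-5.
Neglecting x in the denominator: x = √(5.4 × 10^-5 × 1.78) = 9.80 × 10^-3 M
pOH = 2.01, so pH = 14.00 − pOH = 11.99

pH = 11.99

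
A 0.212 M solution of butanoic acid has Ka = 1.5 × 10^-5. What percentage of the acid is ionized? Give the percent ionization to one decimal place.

CH3(CH2)2COOH ⇌ CH3(CH2)2COO- + H+; let x = [H+] at equilibrium.
x ≈ √(Ka·C₀) = √(1.5 × 10^-5 × 0.212) = 1.78 × 10^-3 M
Fraction ionized = 1.78 × 10^-3 / 0.212 = 0.0084 → 0.8%

0.8%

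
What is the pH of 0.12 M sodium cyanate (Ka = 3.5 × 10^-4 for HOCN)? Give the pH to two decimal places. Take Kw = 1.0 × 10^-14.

pH = 8.27

OCN- is the conjugate base of the weak acid HOCN.
Kb = Kw/Ka = 1.0×10^-14 / 3.5 × 10^-4 = 2.86 × 10^-11
Let x = [OH-] at equilibrium. Kb = x²/(0.12 − x).
Since Kb ≪ C₀, x ≈ √(Kb·C₀) = 1.85 × 10^-6 M.
pOH = −log(1.85 × 10^-6) = 5.73; pH = 14.00 − 5.73 = 8.27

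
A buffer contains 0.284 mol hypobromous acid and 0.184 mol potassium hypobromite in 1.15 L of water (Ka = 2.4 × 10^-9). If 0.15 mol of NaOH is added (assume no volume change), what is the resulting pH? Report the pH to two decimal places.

pH = 9.02

After neutralization: n(HOBr) = 0.134 mol, n(OBr-) = 0.334 mol.
pKa = −log(2.4 × 10^-9) = 8.620
pH = pKa + log([A⁻]/[HA]) = 8.620 + log(0.334/0.134) = 8.620 +0.397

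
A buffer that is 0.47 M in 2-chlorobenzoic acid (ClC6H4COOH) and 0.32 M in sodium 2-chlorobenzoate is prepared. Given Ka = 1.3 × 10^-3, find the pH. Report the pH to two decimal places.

pH = 2.72

pKa = −log(1.3 × 10^-3) = 2.886
Using pH = pKa + log([base]/[acid]) with [base]/[acid] = 0.32/0.47:
pH = 2.886 + (-0.167) = 2.72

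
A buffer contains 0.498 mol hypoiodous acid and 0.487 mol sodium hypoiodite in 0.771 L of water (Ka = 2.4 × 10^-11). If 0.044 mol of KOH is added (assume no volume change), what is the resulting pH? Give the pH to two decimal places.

OH- converts HOI to OI-: HOI → 0.454 mol, OI- → 0.531 mol.
pKa = −log(2.4 × 10^-11) = 10.620
pH = pKa + log([A⁻]/[HA]) = 10.620 + log(0.531/0.454) = 10.620 +0.068

pH = 10.69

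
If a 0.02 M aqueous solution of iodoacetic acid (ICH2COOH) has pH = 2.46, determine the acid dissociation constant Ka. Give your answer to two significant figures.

[H+] = 10^(-2.46) = 3.47 × 10^-3 M
At equilibrium [HA] = 0.02 − 3.47 × 10^-3 = 1.65 × 10^-2 M
Ka = [H+][A-]/[HA] = (3.47 × 10^-3)² / 1.65 × 10^-2 = 7.3 × 10^-4

Ka = 7.3 × 10^-4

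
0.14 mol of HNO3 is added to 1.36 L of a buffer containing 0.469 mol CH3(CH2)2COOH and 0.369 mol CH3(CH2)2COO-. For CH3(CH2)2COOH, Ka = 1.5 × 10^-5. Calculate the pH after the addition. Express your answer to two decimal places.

After neutralization: n(CH3(CH2)2COOH) = 0.609 mol, n(CH3(CH2)2COO-) = 0.229 mol.
pKa = −log(1.5 × 10^-5) = 4.824
pH = pKa + log(n_CH3(CH2)2COO-/n_CH3(CH2)2COOH) = 4.824 + log(0.229/0.609) = 4.824 + (-0.425)

pH = 4.40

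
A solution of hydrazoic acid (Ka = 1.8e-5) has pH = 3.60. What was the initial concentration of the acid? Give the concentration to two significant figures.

[H+] = 10^(-3.60) = 2.51 × 10^-4 M = x
Ka = x²/(C₀ − x) ⇒ C₀ = x + x²/Ka
C₀ = 2.51 × 10^-4 + (2.51 × 10^-4)²/(1.8 × 10^-5) = 3.75 × 10^-3 M

C₀ = 3.8 × 10^-3 M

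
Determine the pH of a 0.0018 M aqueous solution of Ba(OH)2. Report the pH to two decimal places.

Ba(OH)2 is a strong base (each formula unit releases 2 OH-); [OH-] = 0.0036 M.
pOH = -log(0.0036) = 2.44
pH = 14.00 - 2.44 = 11.56

pH = 11.56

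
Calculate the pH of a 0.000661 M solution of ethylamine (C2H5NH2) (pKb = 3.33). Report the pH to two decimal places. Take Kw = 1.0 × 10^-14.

C2H5NH2 + H2O ⇌ C2H5NH3+ + OH-
Kb = 10^(−3.33) = 4.68 × 10^-4
Kb = [OH-]²/(0.000661 − [OH-]) = 4.68 × 10^-4
The 5% rule fails; solving [OH-]² + Kb·[OH-] − Kb·C₀ = 0 exactly:
[OH-] = (−Kb + √(Kb² + 4·Kb·C₀))/2 = 3.69 × 10^-4 M
pOH = 3.43, so pH = 14.00 − pOH = 10.57

pH = 10.57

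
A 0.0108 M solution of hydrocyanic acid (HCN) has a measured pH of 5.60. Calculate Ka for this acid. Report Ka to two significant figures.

Ka = 5.8 × 10^-10

[H+] = 10^(-5.60) = 2.51 × 10^-6 M
At equilibrium [HA] = 0.0108 − 2.51 × 10^-6 = 1.08 × 10^-2 M
Ka = [H+][A-]/[HA] = (2.51 × 10^-6)² / 1.08 × 10^-2 = 5.8 × 10^-10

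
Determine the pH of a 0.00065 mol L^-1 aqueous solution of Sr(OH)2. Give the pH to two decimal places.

Sr(OH)2 is a strong base (each formula unit releases 2 OH-); [OH-] = 0.0013 M.
pOH = -log(0.0013) = 2.89
pH = 14.00 - 2.89 = 11.11

pH = 11.11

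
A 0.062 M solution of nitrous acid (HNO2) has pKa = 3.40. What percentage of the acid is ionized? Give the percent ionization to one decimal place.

HNO2 ⇌ NO2- + H+; let x = [H+] at equilibrium.
Ka = 10^(−3.40) = 3.98 × 10^-4
Solve x² + 0.000398x − 2.47e-05 = 0 → x = 4.77 × 10^-3 M
Fraction ionized = 4.77 × 10^-3 / 0.062 = 0.0769 → 7.7%

7.7%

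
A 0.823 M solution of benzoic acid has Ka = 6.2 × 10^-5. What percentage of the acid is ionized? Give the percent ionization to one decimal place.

0.9%

C6H5COOH ⇌ C6H5COO- + H+; let x = [H+] at equilibrium.
x ≈ √(Ka·C₀) = √(6.2 × 10^-5 × 0.823) = 7.14 × 10^-3 M
Fraction ionized = 7.14 × 10^-3 / 0.823 = 0.0087 → 0.9%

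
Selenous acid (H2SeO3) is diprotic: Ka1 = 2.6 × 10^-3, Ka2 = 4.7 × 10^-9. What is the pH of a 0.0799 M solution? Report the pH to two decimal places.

pH = 1.88

Since Ka1 ≫ Ka2, the first ionization dominates [H+].
Ka1 = x²/(0.0799 − x) = 2.6 × 10^-3
Solving the quadratic: x = (−Ka1 + √(Ka1² + 4·Ka1·C₀))/2 = 1.32 × 10^-2 M
pH = −log(1.32 × 10^-2) = 1.88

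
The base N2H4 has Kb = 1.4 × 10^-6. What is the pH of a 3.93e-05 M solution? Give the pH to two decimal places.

N2H4 + H2O ⇌ N2H5+ + OH-
From the ICE table, Kb = [OH-]²/(3.93e-05 − [OH-]) = 1.4 × 10^-6.
The 5% rule fails; solving [OH-]² + Kb·[OH-] − Kb·C₀ = 0 exactly:
[OH-] = [−1.4e-06 + √(1.4e-06² + 2.2e-10)]/2 = 6.75 × 10^-6 M
pOH = 5.17, so pH = 14.00 − pOH = 8.83

pH = 8.83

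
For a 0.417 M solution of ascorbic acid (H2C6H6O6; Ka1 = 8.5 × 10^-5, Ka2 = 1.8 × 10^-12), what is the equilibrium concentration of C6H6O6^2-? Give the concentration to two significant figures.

First ionization gives [H+] ≈ [HC6H6O6-] = 5.95 × 10^-3 M.
Second step: Ka2 = [H+][C6H6O6^2-]/[HC6H6O6-] ≈ [C6H6O6^2-] (since [H+] ≈ [HC6H6O6-]).
So [C6H6O6^2-] ≈ Ka2.

1.8 × 10^-12 M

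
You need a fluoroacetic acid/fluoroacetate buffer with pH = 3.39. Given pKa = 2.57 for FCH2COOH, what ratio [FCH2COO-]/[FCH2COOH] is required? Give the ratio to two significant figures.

ratio = 6.6

pH = pKa + log(r) ⇒ log(r) = 3.39 − 2.57 = +0.82
r = [FCH2COO-]/[FCH2COOH] = 10^(+0.82) = 6.61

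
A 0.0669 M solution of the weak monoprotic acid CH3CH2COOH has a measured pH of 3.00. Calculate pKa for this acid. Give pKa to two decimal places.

pKa = 4.82

[H+] = 10^(-3.00) = 1.00 × 10^-3 M
At equilibrium [HA] = 0.0669 − 1.00 × 10^-3 = 6.59 × 10^-2 M
Ka = [H+][A-]/[HA] = (1.00 × 10^-3)² / 6.59 × 10^-2 = 1.52 × 10^-5
pKa = -log(1.52 × 10^-5) = 4.82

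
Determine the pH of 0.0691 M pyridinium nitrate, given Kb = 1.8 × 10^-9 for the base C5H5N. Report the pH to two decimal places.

pH = 3.21

C5H5NH+ is the conjugate acid of the weak base C5H5N.
Ka = Kw/Kb = 1.0×10^-14 / 1.8 × 10^-9 = 5.56 × 10^-6
From the ICE table, Ka = x²/(0.0691 − x) = 5.56 × 10^-6.
Assume x ≪ 0.0691: x ≈ √(5.56 × 10^-6 × 0.0691) = 6.20 × 10^-4 M
pH = −log[H+] = −log(6.20 × 10^-4) = 3.21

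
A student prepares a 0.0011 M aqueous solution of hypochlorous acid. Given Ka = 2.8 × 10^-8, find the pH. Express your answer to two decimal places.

pH = 5.26

HOCl ⇌ OCl- + H+
Ka = x²/(0.0011 − x) = 2.8 × 10^-8
Assume x ≪ 0.0011: x ≈ √(2.8 × 10^-8 × 0.0011) = 5.55 × 10^-6 M
pH = −log[H+] = −log(5.55 × 10^-6) = 5.26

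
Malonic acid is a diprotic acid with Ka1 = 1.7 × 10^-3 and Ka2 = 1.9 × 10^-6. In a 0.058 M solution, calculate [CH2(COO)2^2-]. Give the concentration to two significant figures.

First ionization gives [H+] ≈ [CH2(COOH)COO-] = 9.12 × 10^-3 M.
Second step: Ka2 = [H+][CH2(COO)2^2-]/[CH2(COOH)COO-] ≈ [CH2(COO)2^2-] (since [H+] ≈ [CH2(COOH)COO-]).
So [CH2(COO)2^2-] ≈ Ka2.

1.9 × 10^-6 M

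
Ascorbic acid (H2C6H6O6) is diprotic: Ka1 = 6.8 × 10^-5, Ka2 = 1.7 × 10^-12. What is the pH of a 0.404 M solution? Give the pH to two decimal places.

pH = 2.28

Ka1 ≫ Ka2, so treat the first dissociation as the only significant source of H+.
Ka1 = x²/(0.404 − x) = 6.8 × 10^-5
x ≈ √(6.8 × 10^-5 × 0.404) = 5.24 × 10^-3 M
pH = −log(5.24 × 10^-3) = 2.28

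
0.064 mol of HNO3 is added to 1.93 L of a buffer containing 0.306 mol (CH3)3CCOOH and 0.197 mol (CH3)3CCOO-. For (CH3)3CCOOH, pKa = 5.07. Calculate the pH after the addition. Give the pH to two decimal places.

After neutralization: n((CH3)3CCOOH) = 0.37 mol, n((CH3)3CCOO-) = 0.133 mol.
pH = pKa + log([A⁻]/[HA]) = 5.07 + log(0.133/0.37) = 5.07 -0.444

pH = 4.63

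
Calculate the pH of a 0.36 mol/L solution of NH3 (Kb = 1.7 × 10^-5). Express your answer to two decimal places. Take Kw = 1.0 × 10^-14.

NH3 + H2O ⇌ NH4+ + OH-
Kb = [OH-]²/(0.36 − [OH-]) = 1.7 × 10^-5
Neglecting [OH-] in the denominator: [OH-] = √(1.7 × 10^-5 × 0.36) = 2.47 × 10^-3 M
pOH = −log(2.47 × 10^-3) = 2.61; pH = 14.00 − 2.61 = 11.39

pH = 11.39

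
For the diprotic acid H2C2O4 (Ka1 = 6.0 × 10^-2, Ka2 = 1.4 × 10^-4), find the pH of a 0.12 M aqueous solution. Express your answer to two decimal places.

Ka1 ≫ Ka2, so treat the first dissociation as the only significant source of H+.
Ka1 = x²/(0.12 − x) = 6.0 × 10^-2
Solving the quadratic: x = (−Ka1 + √(Ka1² + 4·Ka1·C₀))/2 = 6.00 × 10^-2 M
pH = −log(6.00 × 10^-2) = 1.22

pH = 1.22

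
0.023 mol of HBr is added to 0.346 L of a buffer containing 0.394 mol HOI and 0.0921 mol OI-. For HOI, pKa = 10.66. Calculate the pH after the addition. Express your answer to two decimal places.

pH = 9.88

Added H+ converts OI- to HOI: HOI → 0.417 mol, OI- → 0.0691 mol.
pH = pKa + log(n_OI-/n_HOI) = 10.66 + log(0.0691/0.417) = 10.66 + (-0.781)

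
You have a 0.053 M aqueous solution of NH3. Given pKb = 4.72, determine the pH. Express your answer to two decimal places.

NH3 + H2O ⇌ NH4+ + OH-
Kb = 10^(−4.72) = 1.91 × 10^-5
From the ICE table, Kb = x²/(0.053 − x) = 1.91 × 10^-5.
Since Kb ≪ C₀, x ≈ √(Kb·C₀) = 1.01 × 10^-3 M.
Check: 1.9% ionized — well under 5%, approximation valid.
pOH = −log(1.01 × 10^-3) = 3.00; pH = 14.00 − 3.00 = 11.00

pH = 11.00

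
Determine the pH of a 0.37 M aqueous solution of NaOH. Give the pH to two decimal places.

NaOH is a strong base; [OH-] = 0.37 M.
pOH = -log(0.37) = 0.43
pH = 14.00 - 0.43 = 13.57

pH = 13.57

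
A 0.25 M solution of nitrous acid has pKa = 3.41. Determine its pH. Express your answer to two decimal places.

pH = 2.01

HNO2 ⇌ NO2- + H+
Ka = 10^(−3.41) = 3.89 × 10^-4
From the ICE table, Ka = x²/(0.25 − x) = 3.89 × 10^-4.
Assume x ≪ 0.25: x ≈ √(3.89 × 10^-4 × 0.25) = 9.86 × 10^-3 M
Check: 3.9% ionized — well under 5%, approximation valid.
pH = −log[H+] = −log(9.86 × 10^-3) = 2.01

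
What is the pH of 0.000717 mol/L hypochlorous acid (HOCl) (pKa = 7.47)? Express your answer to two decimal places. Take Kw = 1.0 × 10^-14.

HOCl ⇌ OCl- + H+
Ka = 10^(−7.47) = 3.39 × 10^-8
Ka = x²/(0.000717 − x) = 3.39 × 10^-8
Neglecting x in the denominator: x = √(3.39 × 10^-8 × 0.000717) = 4.93 × 10^-6 M
pH = −log(4.93 × 10^-6) = 5.31

pH = 5.31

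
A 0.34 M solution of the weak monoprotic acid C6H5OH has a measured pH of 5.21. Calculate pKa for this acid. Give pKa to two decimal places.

[H+] = 10^(-5.21) = 6.17 × 10^-6 M
At equilibrium [HA] = 0.34 − 6.17 × 10^-6 = 3.40 × 10^-1 M
Ka = [H+][A-]/[HA] = (6.17 × 10^-6)² / 3.40 × 10^-1 = 1.12 × 10^-10
pKa = -log(1.12 × 10^-10) = 9.95

pKa = 9.95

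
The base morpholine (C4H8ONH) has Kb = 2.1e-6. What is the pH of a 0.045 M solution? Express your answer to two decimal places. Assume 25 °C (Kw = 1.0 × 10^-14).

pH = 10.49

C4H8ONH + H2O ⇌ C4H8ONH2+ + OH-
From the ICE table, Kb = [OH-]²/(0.045 − [OH-]) = 2.1 × 10^-6.
Since Kb ≪ C₀, [OH-] ≈ √(Kb·C₀) = 3.07 × 10^-4 M.
([OH-]/C₀ = 0.68% < 5%, so the approximation holds.)
pOH = 3.51, so pH = 14.00 − pOH = 10.49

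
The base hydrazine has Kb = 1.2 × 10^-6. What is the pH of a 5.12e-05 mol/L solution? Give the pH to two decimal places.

N2H4 + H2O ⇌ N2H5+ + OH-
Kb = [OH-]²/(5.12e-05 − [OH-]) = 1.2 × 10^-6
[OH-] is not negligible relative to C₀; solve [OH-]² + 1.2e-06·[OH-] − 6.14e-11 = 0.
[OH-] = (−Kb + √(Kb² + 4·Kb·C₀))/2 = 7.26 × 10^-6 M
pOH = −log(7.26 × 10^-6) = 5.14; pH = 14.00 − 5.14 = 8.86

pH = 8.86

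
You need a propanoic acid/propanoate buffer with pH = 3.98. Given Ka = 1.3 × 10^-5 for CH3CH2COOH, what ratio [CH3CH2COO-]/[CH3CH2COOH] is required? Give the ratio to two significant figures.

pKa = -log(1.3 × 10^-5) = 4.886
pH = pKa + log(r) ⇒ log(r) = 3.98 − 4.886 = -0.906
r = [CH3CH2COO-]/[CH3CH2COOH] = 10^(-0.906) = 0.124

ratio = 0.12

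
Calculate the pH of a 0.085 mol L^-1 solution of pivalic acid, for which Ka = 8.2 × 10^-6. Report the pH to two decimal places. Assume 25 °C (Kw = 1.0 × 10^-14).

(CH3)3CCOOH ⇌ (CH3)3CCOO- + H+
Let x = [H+] at equilibrium. Ka = x²/(0.085 − x).
Assume x ≪ 0.085: x ≈ √(8.2 × 10^-6 × 0.085) = 8.35 × 10^-4 M
pH = −log[H+] = −log(8.35 × 10^-4) = 3.08

pH = 3.08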